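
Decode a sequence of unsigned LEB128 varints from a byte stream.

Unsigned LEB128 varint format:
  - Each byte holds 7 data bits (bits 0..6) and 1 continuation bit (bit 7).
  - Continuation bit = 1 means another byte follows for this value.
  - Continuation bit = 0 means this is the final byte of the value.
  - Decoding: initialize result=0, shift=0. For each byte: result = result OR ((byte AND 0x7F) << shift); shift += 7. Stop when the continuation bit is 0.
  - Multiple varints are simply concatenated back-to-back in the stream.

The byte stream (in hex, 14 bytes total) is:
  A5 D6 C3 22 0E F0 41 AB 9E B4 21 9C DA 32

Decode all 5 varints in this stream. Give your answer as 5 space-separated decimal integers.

Answer: 72411941 14 8432 70061867 830748

Derivation:
  byte[0]=0xA5 cont=1 payload=0x25=37: acc |= 37<<0 -> acc=37 shift=7
  byte[1]=0xD6 cont=1 payload=0x56=86: acc |= 86<<7 -> acc=11045 shift=14
  byte[2]=0xC3 cont=1 payload=0x43=67: acc |= 67<<14 -> acc=1108773 shift=21
  byte[3]=0x22 cont=0 payload=0x22=34: acc |= 34<<21 -> acc=72411941 shift=28 [end]
Varint 1: bytes[0:4] = A5 D6 C3 22 -> value 72411941 (4 byte(s))
  byte[4]=0x0E cont=0 payload=0x0E=14: acc |= 14<<0 -> acc=14 shift=7 [end]
Varint 2: bytes[4:5] = 0E -> value 14 (1 byte(s))
  byte[5]=0xF0 cont=1 payload=0x70=112: acc |= 112<<0 -> acc=112 shift=7
  byte[6]=0x41 cont=0 payload=0x41=65: acc |= 65<<7 -> acc=8432 shift=14 [end]
Varint 3: bytes[5:7] = F0 41 -> value 8432 (2 byte(s))
  byte[7]=0xAB cont=1 payload=0x2B=43: acc |= 43<<0 -> acc=43 shift=7
  byte[8]=0x9E cont=1 payload=0x1E=30: acc |= 30<<7 -> acc=3883 shift=14
  byte[9]=0xB4 cont=1 payload=0x34=52: acc |= 52<<14 -> acc=855851 shift=21
  byte[10]=0x21 cont=0 payload=0x21=33: acc |= 33<<21 -> acc=70061867 shift=28 [end]
Varint 4: bytes[7:11] = AB 9E B4 21 -> value 70061867 (4 byte(s))
  byte[11]=0x9C cont=1 payload=0x1C=28: acc |= 28<<0 -> acc=28 shift=7
  byte[12]=0xDA cont=1 payload=0x5A=90: acc |= 90<<7 -> acc=11548 shift=14
  byte[13]=0x32 cont=0 payload=0x32=50: acc |= 50<<14 -> acc=830748 shift=21 [end]
Varint 5: bytes[11:14] = 9C DA 32 -> value 830748 (3 byte(s))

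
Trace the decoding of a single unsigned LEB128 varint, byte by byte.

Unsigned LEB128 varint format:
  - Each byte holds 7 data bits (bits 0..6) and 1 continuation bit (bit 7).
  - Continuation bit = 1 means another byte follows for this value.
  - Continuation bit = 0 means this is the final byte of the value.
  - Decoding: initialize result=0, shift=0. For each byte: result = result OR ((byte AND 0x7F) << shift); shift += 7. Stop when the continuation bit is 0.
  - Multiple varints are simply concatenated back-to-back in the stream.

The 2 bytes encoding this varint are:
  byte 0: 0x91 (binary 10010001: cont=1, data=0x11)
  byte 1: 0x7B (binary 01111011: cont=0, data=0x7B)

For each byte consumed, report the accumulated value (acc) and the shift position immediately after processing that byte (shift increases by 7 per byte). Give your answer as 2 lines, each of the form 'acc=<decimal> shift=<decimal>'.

byte 0=0x91: payload=0x11=17, contrib = 17<<0 = 17; acc -> 17, shift -> 7
byte 1=0x7B: payload=0x7B=123, contrib = 123<<7 = 15744; acc -> 15761, shift -> 14

Answer: acc=17 shift=7
acc=15761 shift=14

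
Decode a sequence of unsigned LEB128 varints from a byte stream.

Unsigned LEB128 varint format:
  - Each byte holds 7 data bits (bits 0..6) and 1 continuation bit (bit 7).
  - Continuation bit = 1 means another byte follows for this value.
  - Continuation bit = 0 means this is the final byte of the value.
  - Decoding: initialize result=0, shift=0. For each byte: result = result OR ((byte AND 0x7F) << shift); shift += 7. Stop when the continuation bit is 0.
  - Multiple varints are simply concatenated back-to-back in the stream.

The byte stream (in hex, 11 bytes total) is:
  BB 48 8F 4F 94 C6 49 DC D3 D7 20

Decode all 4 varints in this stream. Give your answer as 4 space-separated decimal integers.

Answer: 9275 10127 1205012 68544988

Derivation:
  byte[0]=0xBB cont=1 payload=0x3B=59: acc |= 59<<0 -> acc=59 shift=7
  byte[1]=0x48 cont=0 payload=0x48=72: acc |= 72<<7 -> acc=9275 shift=14 [end]
Varint 1: bytes[0:2] = BB 48 -> value 9275 (2 byte(s))
  byte[2]=0x8F cont=1 payload=0x0F=15: acc |= 15<<0 -> acc=15 shift=7
  byte[3]=0x4F cont=0 payload=0x4F=79: acc |= 79<<7 -> acc=10127 shift=14 [end]
Varint 2: bytes[2:4] = 8F 4F -> value 10127 (2 byte(s))
  byte[4]=0x94 cont=1 payload=0x14=20: acc |= 20<<0 -> acc=20 shift=7
  byte[5]=0xC6 cont=1 payload=0x46=70: acc |= 70<<7 -> acc=8980 shift=14
  byte[6]=0x49 cont=0 payload=0x49=73: acc |= 73<<14 -> acc=1205012 shift=21 [end]
Varint 3: bytes[4:7] = 94 C6 49 -> value 1205012 (3 byte(s))
  byte[7]=0xDC cont=1 payload=0x5C=92: acc |= 92<<0 -> acc=92 shift=7
  byte[8]=0xD3 cont=1 payload=0x53=83: acc |= 83<<7 -> acc=10716 shift=14
  byte[9]=0xD7 cont=1 payload=0x57=87: acc |= 87<<14 -> acc=1436124 shift=21
  byte[10]=0x20 cont=0 payload=0x20=32: acc |= 32<<21 -> acc=68544988 shift=28 [end]
Varint 4: bytes[7:11] = DC D3 D7 20 -> value 68544988 (4 byte(s))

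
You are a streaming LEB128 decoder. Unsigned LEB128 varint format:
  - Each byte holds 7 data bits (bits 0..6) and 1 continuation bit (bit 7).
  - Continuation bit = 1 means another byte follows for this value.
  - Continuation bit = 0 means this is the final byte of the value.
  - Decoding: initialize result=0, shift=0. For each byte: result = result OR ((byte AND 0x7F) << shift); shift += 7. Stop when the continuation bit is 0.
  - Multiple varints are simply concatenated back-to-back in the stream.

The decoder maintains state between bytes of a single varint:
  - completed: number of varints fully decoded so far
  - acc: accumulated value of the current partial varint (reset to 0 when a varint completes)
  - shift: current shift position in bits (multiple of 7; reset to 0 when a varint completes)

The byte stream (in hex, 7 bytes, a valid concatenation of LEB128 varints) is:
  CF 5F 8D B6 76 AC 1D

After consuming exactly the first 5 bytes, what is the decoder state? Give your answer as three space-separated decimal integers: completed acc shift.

byte[0]=0xCF cont=1 payload=0x4F: acc |= 79<<0 -> completed=0 acc=79 shift=7
byte[1]=0x5F cont=0 payload=0x5F: varint #1 complete (value=12239); reset -> completed=1 acc=0 shift=0
byte[2]=0x8D cont=1 payload=0x0D: acc |= 13<<0 -> completed=1 acc=13 shift=7
byte[3]=0xB6 cont=1 payload=0x36: acc |= 54<<7 -> completed=1 acc=6925 shift=14
byte[4]=0x76 cont=0 payload=0x76: varint #2 complete (value=1940237); reset -> completed=2 acc=0 shift=0

Answer: 2 0 0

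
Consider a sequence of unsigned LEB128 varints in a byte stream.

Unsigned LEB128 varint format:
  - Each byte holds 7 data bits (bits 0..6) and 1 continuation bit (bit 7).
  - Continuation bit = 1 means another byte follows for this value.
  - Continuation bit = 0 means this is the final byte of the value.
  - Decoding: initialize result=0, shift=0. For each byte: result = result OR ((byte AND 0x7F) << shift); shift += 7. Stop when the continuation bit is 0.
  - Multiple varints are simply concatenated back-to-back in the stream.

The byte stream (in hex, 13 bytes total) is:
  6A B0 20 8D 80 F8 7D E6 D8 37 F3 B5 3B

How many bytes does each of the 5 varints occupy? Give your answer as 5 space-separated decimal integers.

Answer: 1 2 4 3 3

Derivation:
  byte[0]=0x6A cont=0 payload=0x6A=106: acc |= 106<<0 -> acc=106 shift=7 [end]
Varint 1: bytes[0:1] = 6A -> value 106 (1 byte(s))
  byte[1]=0xB0 cont=1 payload=0x30=48: acc |= 48<<0 -> acc=48 shift=7
  byte[2]=0x20 cont=0 payload=0x20=32: acc |= 32<<7 -> acc=4144 shift=14 [end]
Varint 2: bytes[1:3] = B0 20 -> value 4144 (2 byte(s))
  byte[3]=0x8D cont=1 payload=0x0D=13: acc |= 13<<0 -> acc=13 shift=7
  byte[4]=0x80 cont=1 payload=0x00=0: acc |= 0<<7 -> acc=13 shift=14
  byte[5]=0xF8 cont=1 payload=0x78=120: acc |= 120<<14 -> acc=1966093 shift=21
  byte[6]=0x7D cont=0 payload=0x7D=125: acc |= 125<<21 -> acc=264110093 shift=28 [end]
Varint 3: bytes[3:7] = 8D 80 F8 7D -> value 264110093 (4 byte(s))
  byte[7]=0xE6 cont=1 payload=0x66=102: acc |= 102<<0 -> acc=102 shift=7
  byte[8]=0xD8 cont=1 payload=0x58=88: acc |= 88<<7 -> acc=11366 shift=14
  byte[9]=0x37 cont=0 payload=0x37=55: acc |= 55<<14 -> acc=912486 shift=21 [end]
Varint 4: bytes[7:10] = E6 D8 37 -> value 912486 (3 byte(s))
  byte[10]=0xF3 cont=1 payload=0x73=115: acc |= 115<<0 -> acc=115 shift=7
  byte[11]=0xB5 cont=1 payload=0x35=53: acc |= 53<<7 -> acc=6899 shift=14
  byte[12]=0x3B cont=0 payload=0x3B=59: acc |= 59<<14 -> acc=973555 shift=21 [end]
Varint 5: bytes[10:13] = F3 B5 3B -> value 973555 (3 byte(s))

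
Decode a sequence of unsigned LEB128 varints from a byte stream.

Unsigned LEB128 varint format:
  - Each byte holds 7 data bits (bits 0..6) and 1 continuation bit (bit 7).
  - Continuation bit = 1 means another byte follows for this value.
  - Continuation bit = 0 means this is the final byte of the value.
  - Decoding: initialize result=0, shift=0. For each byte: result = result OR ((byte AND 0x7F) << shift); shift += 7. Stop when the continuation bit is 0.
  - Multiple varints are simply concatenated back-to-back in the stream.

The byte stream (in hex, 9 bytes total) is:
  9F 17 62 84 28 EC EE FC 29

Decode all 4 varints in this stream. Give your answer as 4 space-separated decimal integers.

Answer: 2975 98 5124 88029036

Derivation:
  byte[0]=0x9F cont=1 payload=0x1F=31: acc |= 31<<0 -> acc=31 shift=7
  byte[1]=0x17 cont=0 payload=0x17=23: acc |= 23<<7 -> acc=2975 shift=14 [end]
Varint 1: bytes[0:2] = 9F 17 -> value 2975 (2 byte(s))
  byte[2]=0x62 cont=0 payload=0x62=98: acc |= 98<<0 -> acc=98 shift=7 [end]
Varint 2: bytes[2:3] = 62 -> value 98 (1 byte(s))
  byte[3]=0x84 cont=1 payload=0x04=4: acc |= 4<<0 -> acc=4 shift=7
  byte[4]=0x28 cont=0 payload=0x28=40: acc |= 40<<7 -> acc=5124 shift=14 [end]
Varint 3: bytes[3:5] = 84 28 -> value 5124 (2 byte(s))
  byte[5]=0xEC cont=1 payload=0x6C=108: acc |= 108<<0 -> acc=108 shift=7
  byte[6]=0xEE cont=1 payload=0x6E=110: acc |= 110<<7 -> acc=14188 shift=14
  byte[7]=0xFC cont=1 payload=0x7C=124: acc |= 124<<14 -> acc=2045804 shift=21
  byte[8]=0x29 cont=0 payload=0x29=41: acc |= 41<<21 -> acc=88029036 shift=28 [end]
Varint 4: bytes[5:9] = EC EE FC 29 -> value 88029036 (4 byte(s))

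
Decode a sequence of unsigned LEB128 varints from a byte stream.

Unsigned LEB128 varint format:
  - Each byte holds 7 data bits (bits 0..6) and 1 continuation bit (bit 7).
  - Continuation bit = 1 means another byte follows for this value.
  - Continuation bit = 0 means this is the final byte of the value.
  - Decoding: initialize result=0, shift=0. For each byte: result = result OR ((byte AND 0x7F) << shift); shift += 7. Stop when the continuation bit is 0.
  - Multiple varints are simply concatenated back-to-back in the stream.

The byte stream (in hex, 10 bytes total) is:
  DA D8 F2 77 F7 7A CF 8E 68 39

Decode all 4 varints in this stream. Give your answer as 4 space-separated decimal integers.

Answer: 251440218 15735 1705807 57

Derivation:
  byte[0]=0xDA cont=1 payload=0x5A=90: acc |= 90<<0 -> acc=90 shift=7
  byte[1]=0xD8 cont=1 payload=0x58=88: acc |= 88<<7 -> acc=11354 shift=14
  byte[2]=0xF2 cont=1 payload=0x72=114: acc |= 114<<14 -> acc=1879130 shift=21
  byte[3]=0x77 cont=0 payload=0x77=119: acc |= 119<<21 -> acc=251440218 shift=28 [end]
Varint 1: bytes[0:4] = DA D8 F2 77 -> value 251440218 (4 byte(s))
  byte[4]=0xF7 cont=1 payload=0x77=119: acc |= 119<<0 -> acc=119 shift=7
  byte[5]=0x7A cont=0 payload=0x7A=122: acc |= 122<<7 -> acc=15735 shift=14 [end]
Varint 2: bytes[4:6] = F7 7A -> value 15735 (2 byte(s))
  byte[6]=0xCF cont=1 payload=0x4F=79: acc |= 79<<0 -> acc=79 shift=7
  byte[7]=0x8E cont=1 payload=0x0E=14: acc |= 14<<7 -> acc=1871 shift=14
  byte[8]=0x68 cont=0 payload=0x68=104: acc |= 104<<14 -> acc=1705807 shift=21 [end]
Varint 3: bytes[6:9] = CF 8E 68 -> value 1705807 (3 byte(s))
  byte[9]=0x39 cont=0 payload=0x39=57: acc |= 57<<0 -> acc=57 shift=7 [end]
Varint 4: bytes[9:10] = 39 -> value 57 (1 byte(s))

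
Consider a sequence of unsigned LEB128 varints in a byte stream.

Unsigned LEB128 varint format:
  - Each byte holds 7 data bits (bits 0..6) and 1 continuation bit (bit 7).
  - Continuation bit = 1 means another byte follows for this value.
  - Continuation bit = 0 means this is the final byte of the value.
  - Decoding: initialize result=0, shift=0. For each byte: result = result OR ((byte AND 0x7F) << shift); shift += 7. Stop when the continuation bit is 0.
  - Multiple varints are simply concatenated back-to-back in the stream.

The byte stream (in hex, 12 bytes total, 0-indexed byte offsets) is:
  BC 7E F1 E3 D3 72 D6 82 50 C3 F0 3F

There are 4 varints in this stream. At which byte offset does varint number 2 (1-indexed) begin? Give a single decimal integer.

  byte[0]=0xBC cont=1 payload=0x3C=60: acc |= 60<<0 -> acc=60 shift=7
  byte[1]=0x7E cont=0 payload=0x7E=126: acc |= 126<<7 -> acc=16188 shift=14 [end]
Varint 1: bytes[0:2] = BC 7E -> value 16188 (2 byte(s))
  byte[2]=0xF1 cont=1 payload=0x71=113: acc |= 113<<0 -> acc=113 shift=7
  byte[3]=0xE3 cont=1 payload=0x63=99: acc |= 99<<7 -> acc=12785 shift=14
  byte[4]=0xD3 cont=1 payload=0x53=83: acc |= 83<<14 -> acc=1372657 shift=21
  byte[5]=0x72 cont=0 payload=0x72=114: acc |= 114<<21 -> acc=240447985 shift=28 [end]
Varint 2: bytes[2:6] = F1 E3 D3 72 -> value 240447985 (4 byte(s))
  byte[6]=0xD6 cont=1 payload=0x56=86: acc |= 86<<0 -> acc=86 shift=7
  byte[7]=0x82 cont=1 payload=0x02=2: acc |= 2<<7 -> acc=342 shift=14
  byte[8]=0x50 cont=0 payload=0x50=80: acc |= 80<<14 -> acc=1311062 shift=21 [end]
Varint 3: bytes[6:9] = D6 82 50 -> value 1311062 (3 byte(s))
  byte[9]=0xC3 cont=1 payload=0x43=67: acc |= 67<<0 -> acc=67 shift=7
  byte[10]=0xF0 cont=1 payload=0x70=112: acc |= 112<<7 -> acc=14403 shift=14
  byte[11]=0x3F cont=0 payload=0x3F=63: acc |= 63<<14 -> acc=1046595 shift=21 [end]
Varint 4: bytes[9:12] = C3 F0 3F -> value 1046595 (3 byte(s))

Answer: 2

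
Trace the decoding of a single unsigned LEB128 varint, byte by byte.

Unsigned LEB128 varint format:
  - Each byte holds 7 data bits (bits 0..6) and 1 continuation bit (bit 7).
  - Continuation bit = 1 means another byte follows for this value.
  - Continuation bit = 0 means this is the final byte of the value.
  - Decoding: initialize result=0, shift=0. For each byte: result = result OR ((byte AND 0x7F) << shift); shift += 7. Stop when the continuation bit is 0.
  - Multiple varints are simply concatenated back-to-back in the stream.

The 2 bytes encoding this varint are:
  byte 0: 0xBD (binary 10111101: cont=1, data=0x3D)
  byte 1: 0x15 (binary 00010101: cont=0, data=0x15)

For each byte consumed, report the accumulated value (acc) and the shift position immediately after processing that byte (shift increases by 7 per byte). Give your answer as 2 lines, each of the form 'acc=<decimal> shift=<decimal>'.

Answer: acc=61 shift=7
acc=2749 shift=14

Derivation:
byte 0=0xBD: payload=0x3D=61, contrib = 61<<0 = 61; acc -> 61, shift -> 7
byte 1=0x15: payload=0x15=21, contrib = 21<<7 = 2688; acc -> 2749, shift -> 14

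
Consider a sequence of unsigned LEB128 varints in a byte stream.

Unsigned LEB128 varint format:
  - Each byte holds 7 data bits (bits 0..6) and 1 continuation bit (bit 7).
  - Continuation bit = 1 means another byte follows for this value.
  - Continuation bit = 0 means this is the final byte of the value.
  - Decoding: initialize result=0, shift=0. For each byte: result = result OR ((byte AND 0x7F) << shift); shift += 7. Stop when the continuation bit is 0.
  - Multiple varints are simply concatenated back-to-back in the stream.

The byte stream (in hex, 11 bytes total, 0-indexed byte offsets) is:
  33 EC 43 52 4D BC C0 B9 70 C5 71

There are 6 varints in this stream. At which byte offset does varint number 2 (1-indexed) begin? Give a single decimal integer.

  byte[0]=0x33 cont=0 payload=0x33=51: acc |= 51<<0 -> acc=51 shift=7 [end]
Varint 1: bytes[0:1] = 33 -> value 51 (1 byte(s))
  byte[1]=0xEC cont=1 payload=0x6C=108: acc |= 108<<0 -> acc=108 shift=7
  byte[2]=0x43 cont=0 payload=0x43=67: acc |= 67<<7 -> acc=8684 shift=14 [end]
Varint 2: bytes[1:3] = EC 43 -> value 8684 (2 byte(s))
  byte[3]=0x52 cont=0 payload=0x52=82: acc |= 82<<0 -> acc=82 shift=7 [end]
Varint 3: bytes[3:4] = 52 -> value 82 (1 byte(s))
  byte[4]=0x4D cont=0 payload=0x4D=77: acc |= 77<<0 -> acc=77 shift=7 [end]
Varint 4: bytes[4:5] = 4D -> value 77 (1 byte(s))
  byte[5]=0xBC cont=1 payload=0x3C=60: acc |= 60<<0 -> acc=60 shift=7
  byte[6]=0xC0 cont=1 payload=0x40=64: acc |= 64<<7 -> acc=8252 shift=14
  byte[7]=0xB9 cont=1 payload=0x39=57: acc |= 57<<14 -> acc=942140 shift=21
  byte[8]=0x70 cont=0 payload=0x70=112: acc |= 112<<21 -> acc=235823164 shift=28 [end]
Varint 5: bytes[5:9] = BC C0 B9 70 -> value 235823164 (4 byte(s))
  byte[9]=0xC5 cont=1 payload=0x45=69: acc |= 69<<0 -> acc=69 shift=7
  byte[10]=0x71 cont=0 payload=0x71=113: acc |= 113<<7 -> acc=14533 shift=14 [end]
Varint 6: bytes[9:11] = C5 71 -> value 14533 (2 byte(s))

Answer: 1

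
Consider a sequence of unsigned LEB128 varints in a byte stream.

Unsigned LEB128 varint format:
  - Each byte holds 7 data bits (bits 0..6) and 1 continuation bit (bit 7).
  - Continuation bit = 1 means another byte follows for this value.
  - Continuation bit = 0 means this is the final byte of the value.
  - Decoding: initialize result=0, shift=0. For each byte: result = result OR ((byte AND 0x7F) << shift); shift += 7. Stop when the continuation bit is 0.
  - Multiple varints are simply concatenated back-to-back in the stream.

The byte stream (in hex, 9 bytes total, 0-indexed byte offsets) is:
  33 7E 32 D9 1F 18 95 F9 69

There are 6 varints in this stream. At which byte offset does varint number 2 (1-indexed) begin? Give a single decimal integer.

  byte[0]=0x33 cont=0 payload=0x33=51: acc |= 51<<0 -> acc=51 shift=7 [end]
Varint 1: bytes[0:1] = 33 -> value 51 (1 byte(s))
  byte[1]=0x7E cont=0 payload=0x7E=126: acc |= 126<<0 -> acc=126 shift=7 [end]
Varint 2: bytes[1:2] = 7E -> value 126 (1 byte(s))
  byte[2]=0x32 cont=0 payload=0x32=50: acc |= 50<<0 -> acc=50 shift=7 [end]
Varint 3: bytes[2:3] = 32 -> value 50 (1 byte(s))
  byte[3]=0xD9 cont=1 payload=0x59=89: acc |= 89<<0 -> acc=89 shift=7
  byte[4]=0x1F cont=0 payload=0x1F=31: acc |= 31<<7 -> acc=4057 shift=14 [end]
Varint 4: bytes[3:5] = D9 1F -> value 4057 (2 byte(s))
  byte[5]=0x18 cont=0 payload=0x18=24: acc |= 24<<0 -> acc=24 shift=7 [end]
Varint 5: bytes[5:6] = 18 -> value 24 (1 byte(s))
  byte[6]=0x95 cont=1 payload=0x15=21: acc |= 21<<0 -> acc=21 shift=7
  byte[7]=0xF9 cont=1 payload=0x79=121: acc |= 121<<7 -> acc=15509 shift=14
  byte[8]=0x69 cont=0 payload=0x69=105: acc |= 105<<14 -> acc=1735829 shift=21 [end]
Varint 6: bytes[6:9] = 95 F9 69 -> value 1735829 (3 byte(s))

Answer: 1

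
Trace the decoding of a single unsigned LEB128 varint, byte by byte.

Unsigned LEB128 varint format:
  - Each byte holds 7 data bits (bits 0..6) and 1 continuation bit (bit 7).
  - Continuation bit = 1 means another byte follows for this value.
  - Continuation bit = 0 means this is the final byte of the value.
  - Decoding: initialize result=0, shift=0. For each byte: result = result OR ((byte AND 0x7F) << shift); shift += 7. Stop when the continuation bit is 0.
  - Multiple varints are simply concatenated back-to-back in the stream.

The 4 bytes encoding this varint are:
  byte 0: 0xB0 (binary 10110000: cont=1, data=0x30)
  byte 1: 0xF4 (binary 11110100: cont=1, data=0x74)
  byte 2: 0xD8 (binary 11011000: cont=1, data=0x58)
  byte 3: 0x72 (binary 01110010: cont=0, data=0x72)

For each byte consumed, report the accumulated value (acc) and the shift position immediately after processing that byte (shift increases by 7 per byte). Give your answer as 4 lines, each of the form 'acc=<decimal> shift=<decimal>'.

Answer: acc=48 shift=7
acc=14896 shift=14
acc=1456688 shift=21
acc=240532016 shift=28

Derivation:
byte 0=0xB0: payload=0x30=48, contrib = 48<<0 = 48; acc -> 48, shift -> 7
byte 1=0xF4: payload=0x74=116, contrib = 116<<7 = 14848; acc -> 14896, shift -> 14
byte 2=0xD8: payload=0x58=88, contrib = 88<<14 = 1441792; acc -> 1456688, shift -> 21
byte 3=0x72: payload=0x72=114, contrib = 114<<21 = 239075328; acc -> 240532016, shift -> 28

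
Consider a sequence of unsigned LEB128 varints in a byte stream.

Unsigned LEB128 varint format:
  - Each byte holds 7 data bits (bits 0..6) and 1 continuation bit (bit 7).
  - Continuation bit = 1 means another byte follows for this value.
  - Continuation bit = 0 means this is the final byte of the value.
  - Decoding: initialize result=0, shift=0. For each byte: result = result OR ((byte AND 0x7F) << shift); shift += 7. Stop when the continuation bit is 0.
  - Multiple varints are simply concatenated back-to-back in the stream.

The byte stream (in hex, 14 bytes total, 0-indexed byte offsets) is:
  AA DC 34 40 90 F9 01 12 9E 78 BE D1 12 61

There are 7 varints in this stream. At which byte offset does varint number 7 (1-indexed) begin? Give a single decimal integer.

  byte[0]=0xAA cont=1 payload=0x2A=42: acc |= 42<<0 -> acc=42 shift=7
  byte[1]=0xDC cont=1 payload=0x5C=92: acc |= 92<<7 -> acc=11818 shift=14
  byte[2]=0x34 cont=0 payload=0x34=52: acc |= 52<<14 -> acc=863786 shift=21 [end]
Varint 1: bytes[0:3] = AA DC 34 -> value 863786 (3 byte(s))
  byte[3]=0x40 cont=0 payload=0x40=64: acc |= 64<<0 -> acc=64 shift=7 [end]
Varint 2: bytes[3:4] = 40 -> value 64 (1 byte(s))
  byte[4]=0x90 cont=1 payload=0x10=16: acc |= 16<<0 -> acc=16 shift=7
  byte[5]=0xF9 cont=1 payload=0x79=121: acc |= 121<<7 -> acc=15504 shift=14
  byte[6]=0x01 cont=0 payload=0x01=1: acc |= 1<<14 -> acc=31888 shift=21 [end]
Varint 3: bytes[4:7] = 90 F9 01 -> value 31888 (3 byte(s))
  byte[7]=0x12 cont=0 payload=0x12=18: acc |= 18<<0 -> acc=18 shift=7 [end]
Varint 4: bytes[7:8] = 12 -> value 18 (1 byte(s))
  byte[8]=0x9E cont=1 payload=0x1E=30: acc |= 30<<0 -> acc=30 shift=7
  byte[9]=0x78 cont=0 payload=0x78=120: acc |= 120<<7 -> acc=15390 shift=14 [end]
Varint 5: bytes[8:10] = 9E 78 -> value 15390 (2 byte(s))
  byte[10]=0xBE cont=1 payload=0x3E=62: acc |= 62<<0 -> acc=62 shift=7
  byte[11]=0xD1 cont=1 payload=0x51=81: acc |= 81<<7 -> acc=10430 shift=14
  byte[12]=0x12 cont=0 payload=0x12=18: acc |= 18<<14 -> acc=305342 shift=21 [end]
Varint 6: bytes[10:13] = BE D1 12 -> value 305342 (3 byte(s))
  byte[13]=0x61 cont=0 payload=0x61=97: acc |= 97<<0 -> acc=97 shift=7 [end]
Varint 7: bytes[13:14] = 61 -> value 97 (1 byte(s))

Answer: 13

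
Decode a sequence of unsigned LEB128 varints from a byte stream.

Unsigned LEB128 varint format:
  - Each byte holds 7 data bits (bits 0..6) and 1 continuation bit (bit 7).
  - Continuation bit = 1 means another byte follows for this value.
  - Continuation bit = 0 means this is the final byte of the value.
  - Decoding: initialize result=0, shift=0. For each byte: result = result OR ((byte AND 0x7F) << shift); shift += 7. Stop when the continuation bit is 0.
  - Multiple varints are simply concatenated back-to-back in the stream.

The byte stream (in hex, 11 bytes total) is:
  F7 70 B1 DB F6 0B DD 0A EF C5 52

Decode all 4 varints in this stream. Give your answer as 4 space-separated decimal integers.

  byte[0]=0xF7 cont=1 payload=0x77=119: acc |= 119<<0 -> acc=119 shift=7
  byte[1]=0x70 cont=0 payload=0x70=112: acc |= 112<<7 -> acc=14455 shift=14 [end]
Varint 1: bytes[0:2] = F7 70 -> value 14455 (2 byte(s))
  byte[2]=0xB1 cont=1 payload=0x31=49: acc |= 49<<0 -> acc=49 shift=7
  byte[3]=0xDB cont=1 payload=0x5B=91: acc |= 91<<7 -> acc=11697 shift=14
  byte[4]=0xF6 cont=1 payload=0x76=118: acc |= 118<<14 -> acc=1945009 shift=21
  byte[5]=0x0B cont=0 payload=0x0B=11: acc |= 11<<21 -> acc=25013681 shift=28 [end]
Varint 2: bytes[2:6] = B1 DB F6 0B -> value 25013681 (4 byte(s))
  byte[6]=0xDD cont=1 payload=0x5D=93: acc |= 93<<0 -> acc=93 shift=7
  byte[7]=0x0A cont=0 payload=0x0A=10: acc |= 10<<7 -> acc=1373 shift=14 [end]
Varint 3: bytes[6:8] = DD 0A -> value 1373 (2 byte(s))
  byte[8]=0xEF cont=1 payload=0x6F=111: acc |= 111<<0 -> acc=111 shift=7
  byte[9]=0xC5 cont=1 payload=0x45=69: acc |= 69<<7 -> acc=8943 shift=14
  byte[10]=0x52 cont=0 payload=0x52=82: acc |= 82<<14 -> acc=1352431 shift=21 [end]
Varint 4: bytes[8:11] = EF C5 52 -> value 1352431 (3 byte(s))

Answer: 14455 25013681 1373 1352431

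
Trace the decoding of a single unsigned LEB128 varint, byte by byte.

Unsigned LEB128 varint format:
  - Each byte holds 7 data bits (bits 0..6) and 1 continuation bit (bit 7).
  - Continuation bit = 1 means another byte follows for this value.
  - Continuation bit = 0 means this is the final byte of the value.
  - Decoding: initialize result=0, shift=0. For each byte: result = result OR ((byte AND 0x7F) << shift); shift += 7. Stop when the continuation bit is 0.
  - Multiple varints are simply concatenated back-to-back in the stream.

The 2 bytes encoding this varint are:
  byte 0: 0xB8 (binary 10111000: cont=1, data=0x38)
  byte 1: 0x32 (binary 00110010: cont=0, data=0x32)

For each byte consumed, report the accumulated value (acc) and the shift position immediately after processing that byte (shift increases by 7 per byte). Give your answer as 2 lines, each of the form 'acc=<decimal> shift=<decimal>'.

byte 0=0xB8: payload=0x38=56, contrib = 56<<0 = 56; acc -> 56, shift -> 7
byte 1=0x32: payload=0x32=50, contrib = 50<<7 = 6400; acc -> 6456, shift -> 14

Answer: acc=56 shift=7
acc=6456 shift=14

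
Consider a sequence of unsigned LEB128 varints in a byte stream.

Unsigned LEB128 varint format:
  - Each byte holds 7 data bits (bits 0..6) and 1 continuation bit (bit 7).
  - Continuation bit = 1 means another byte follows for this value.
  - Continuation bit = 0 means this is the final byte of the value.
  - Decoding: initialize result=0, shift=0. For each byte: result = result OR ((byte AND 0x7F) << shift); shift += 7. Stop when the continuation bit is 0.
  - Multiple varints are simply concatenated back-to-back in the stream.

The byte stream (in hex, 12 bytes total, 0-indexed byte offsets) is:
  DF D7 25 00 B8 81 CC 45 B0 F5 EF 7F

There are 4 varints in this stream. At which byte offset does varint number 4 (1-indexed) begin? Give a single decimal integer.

Answer: 8

Derivation:
  byte[0]=0xDF cont=1 payload=0x5F=95: acc |= 95<<0 -> acc=95 shift=7
  byte[1]=0xD7 cont=1 payload=0x57=87: acc |= 87<<7 -> acc=11231 shift=14
  byte[2]=0x25 cont=0 payload=0x25=37: acc |= 37<<14 -> acc=617439 shift=21 [end]
Varint 1: bytes[0:3] = DF D7 25 -> value 617439 (3 byte(s))
  byte[3]=0x00 cont=0 payload=0x00=0: acc |= 0<<0 -> acc=0 shift=7 [end]
Varint 2: bytes[3:4] = 00 -> value 0 (1 byte(s))
  byte[4]=0xB8 cont=1 payload=0x38=56: acc |= 56<<0 -> acc=56 shift=7
  byte[5]=0x81 cont=1 payload=0x01=1: acc |= 1<<7 -> acc=184 shift=14
  byte[6]=0xCC cont=1 payload=0x4C=76: acc |= 76<<14 -> acc=1245368 shift=21
  byte[7]=0x45 cont=0 payload=0x45=69: acc |= 69<<21 -> acc=145948856 shift=28 [end]
Varint 3: bytes[4:8] = B8 81 CC 45 -> value 145948856 (4 byte(s))
  byte[8]=0xB0 cont=1 payload=0x30=48: acc |= 48<<0 -> acc=48 shift=7
  byte[9]=0xF5 cont=1 payload=0x75=117: acc |= 117<<7 -> acc=15024 shift=14
  byte[10]=0xEF cont=1 payload=0x6F=111: acc |= 111<<14 -> acc=1833648 shift=21
  byte[11]=0x7F cont=0 payload=0x7F=127: acc |= 127<<21 -> acc=268171952 shift=28 [end]
Varint 4: bytes[8:12] = B0 F5 EF 7F -> value 268171952 (4 byte(s))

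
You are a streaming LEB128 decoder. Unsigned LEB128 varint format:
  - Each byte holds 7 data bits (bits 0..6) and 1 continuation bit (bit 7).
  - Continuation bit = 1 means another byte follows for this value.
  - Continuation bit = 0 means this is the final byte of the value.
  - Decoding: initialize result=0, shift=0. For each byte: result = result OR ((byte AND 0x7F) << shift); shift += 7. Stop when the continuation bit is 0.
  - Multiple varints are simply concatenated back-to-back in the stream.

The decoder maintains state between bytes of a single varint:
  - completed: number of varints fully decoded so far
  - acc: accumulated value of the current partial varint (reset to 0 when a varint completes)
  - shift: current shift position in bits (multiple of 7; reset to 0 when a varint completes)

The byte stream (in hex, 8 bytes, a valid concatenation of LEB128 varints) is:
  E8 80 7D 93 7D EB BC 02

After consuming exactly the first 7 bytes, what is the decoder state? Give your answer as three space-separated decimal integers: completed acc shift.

Answer: 2 7787 14

Derivation:
byte[0]=0xE8 cont=1 payload=0x68: acc |= 104<<0 -> completed=0 acc=104 shift=7
byte[1]=0x80 cont=1 payload=0x00: acc |= 0<<7 -> completed=0 acc=104 shift=14
byte[2]=0x7D cont=0 payload=0x7D: varint #1 complete (value=2048104); reset -> completed=1 acc=0 shift=0
byte[3]=0x93 cont=1 payload=0x13: acc |= 19<<0 -> completed=1 acc=19 shift=7
byte[4]=0x7D cont=0 payload=0x7D: varint #2 complete (value=16019); reset -> completed=2 acc=0 shift=0
byte[5]=0xEB cont=1 payload=0x6B: acc |= 107<<0 -> completed=2 acc=107 shift=7
byte[6]=0xBC cont=1 payload=0x3C: acc |= 60<<7 -> completed=2 acc=7787 shift=14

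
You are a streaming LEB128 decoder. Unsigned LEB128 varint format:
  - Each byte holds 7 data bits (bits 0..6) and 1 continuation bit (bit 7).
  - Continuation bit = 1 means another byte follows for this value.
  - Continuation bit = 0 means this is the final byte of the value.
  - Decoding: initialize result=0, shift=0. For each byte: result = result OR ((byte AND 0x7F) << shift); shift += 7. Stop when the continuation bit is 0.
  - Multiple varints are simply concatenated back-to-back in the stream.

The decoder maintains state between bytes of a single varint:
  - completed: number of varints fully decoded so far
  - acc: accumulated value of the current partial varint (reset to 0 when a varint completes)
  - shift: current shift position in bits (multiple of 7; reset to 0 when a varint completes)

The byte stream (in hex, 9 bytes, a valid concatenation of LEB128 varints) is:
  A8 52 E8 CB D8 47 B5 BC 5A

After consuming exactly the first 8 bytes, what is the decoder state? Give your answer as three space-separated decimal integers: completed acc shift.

byte[0]=0xA8 cont=1 payload=0x28: acc |= 40<<0 -> completed=0 acc=40 shift=7
byte[1]=0x52 cont=0 payload=0x52: varint #1 complete (value=10536); reset -> completed=1 acc=0 shift=0
byte[2]=0xE8 cont=1 payload=0x68: acc |= 104<<0 -> completed=1 acc=104 shift=7
byte[3]=0xCB cont=1 payload=0x4B: acc |= 75<<7 -> completed=1 acc=9704 shift=14
byte[4]=0xD8 cont=1 payload=0x58: acc |= 88<<14 -> completed=1 acc=1451496 shift=21
byte[5]=0x47 cont=0 payload=0x47: varint #2 complete (value=150349288); reset -> completed=2 acc=0 shift=0
byte[6]=0xB5 cont=1 payload=0x35: acc |= 53<<0 -> completed=2 acc=53 shift=7
byte[7]=0xBC cont=1 payload=0x3C: acc |= 60<<7 -> completed=2 acc=7733 shift=14

Answer: 2 7733 14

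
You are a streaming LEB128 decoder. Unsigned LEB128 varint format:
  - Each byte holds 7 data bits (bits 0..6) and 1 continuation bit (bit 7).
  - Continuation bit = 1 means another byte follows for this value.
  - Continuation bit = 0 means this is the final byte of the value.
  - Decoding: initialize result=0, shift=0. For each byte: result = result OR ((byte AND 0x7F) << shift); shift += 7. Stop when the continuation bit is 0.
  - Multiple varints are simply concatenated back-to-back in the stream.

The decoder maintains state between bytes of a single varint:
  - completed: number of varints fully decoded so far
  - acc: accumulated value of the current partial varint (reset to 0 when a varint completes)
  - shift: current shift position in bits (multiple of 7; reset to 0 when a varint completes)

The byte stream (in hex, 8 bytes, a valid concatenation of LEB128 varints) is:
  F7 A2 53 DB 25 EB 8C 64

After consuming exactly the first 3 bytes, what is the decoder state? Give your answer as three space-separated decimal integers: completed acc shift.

Answer: 1 0 0

Derivation:
byte[0]=0xF7 cont=1 payload=0x77: acc |= 119<<0 -> completed=0 acc=119 shift=7
byte[1]=0xA2 cont=1 payload=0x22: acc |= 34<<7 -> completed=0 acc=4471 shift=14
byte[2]=0x53 cont=0 payload=0x53: varint #1 complete (value=1364343); reset -> completed=1 acc=0 shift=0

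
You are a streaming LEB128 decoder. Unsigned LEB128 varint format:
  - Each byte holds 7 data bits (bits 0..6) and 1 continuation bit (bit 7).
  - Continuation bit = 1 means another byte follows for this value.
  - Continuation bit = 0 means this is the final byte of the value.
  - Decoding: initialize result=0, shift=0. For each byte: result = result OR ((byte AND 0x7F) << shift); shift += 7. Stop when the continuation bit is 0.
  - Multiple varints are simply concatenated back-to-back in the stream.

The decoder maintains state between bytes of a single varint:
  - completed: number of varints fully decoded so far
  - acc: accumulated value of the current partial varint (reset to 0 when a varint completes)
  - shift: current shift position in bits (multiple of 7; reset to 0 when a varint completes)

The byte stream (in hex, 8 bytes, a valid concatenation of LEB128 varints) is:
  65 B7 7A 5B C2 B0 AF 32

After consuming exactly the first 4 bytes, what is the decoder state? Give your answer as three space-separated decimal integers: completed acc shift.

Answer: 3 0 0

Derivation:
byte[0]=0x65 cont=0 payload=0x65: varint #1 complete (value=101); reset -> completed=1 acc=0 shift=0
byte[1]=0xB7 cont=1 payload=0x37: acc |= 55<<0 -> completed=1 acc=55 shift=7
byte[2]=0x7A cont=0 payload=0x7A: varint #2 complete (value=15671); reset -> completed=2 acc=0 shift=0
byte[3]=0x5B cont=0 payload=0x5B: varint #3 complete (value=91); reset -> completed=3 acc=0 shift=0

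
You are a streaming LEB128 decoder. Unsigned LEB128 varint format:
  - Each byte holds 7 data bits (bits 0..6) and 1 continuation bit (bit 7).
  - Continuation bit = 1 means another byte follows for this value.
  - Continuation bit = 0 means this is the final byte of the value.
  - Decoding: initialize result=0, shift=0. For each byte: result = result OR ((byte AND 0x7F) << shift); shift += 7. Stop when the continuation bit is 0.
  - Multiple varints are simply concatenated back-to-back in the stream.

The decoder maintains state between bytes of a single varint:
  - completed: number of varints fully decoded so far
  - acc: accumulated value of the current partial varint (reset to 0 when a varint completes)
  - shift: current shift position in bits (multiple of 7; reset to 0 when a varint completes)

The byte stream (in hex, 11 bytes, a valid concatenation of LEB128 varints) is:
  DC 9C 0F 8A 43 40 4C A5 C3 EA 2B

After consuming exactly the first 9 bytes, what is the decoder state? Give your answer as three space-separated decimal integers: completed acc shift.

byte[0]=0xDC cont=1 payload=0x5C: acc |= 92<<0 -> completed=0 acc=92 shift=7
byte[1]=0x9C cont=1 payload=0x1C: acc |= 28<<7 -> completed=0 acc=3676 shift=14
byte[2]=0x0F cont=0 payload=0x0F: varint #1 complete (value=249436); reset -> completed=1 acc=0 shift=0
byte[3]=0x8A cont=1 payload=0x0A: acc |= 10<<0 -> completed=1 acc=10 shift=7
byte[4]=0x43 cont=0 payload=0x43: varint #2 complete (value=8586); reset -> completed=2 acc=0 shift=0
byte[5]=0x40 cont=0 payload=0x40: varint #3 complete (value=64); reset -> completed=3 acc=0 shift=0
byte[6]=0x4C cont=0 payload=0x4C: varint #4 complete (value=76); reset -> completed=4 acc=0 shift=0
byte[7]=0xA5 cont=1 payload=0x25: acc |= 37<<0 -> completed=4 acc=37 shift=7
byte[8]=0xC3 cont=1 payload=0x43: acc |= 67<<7 -> completed=4 acc=8613 shift=14

Answer: 4 8613 14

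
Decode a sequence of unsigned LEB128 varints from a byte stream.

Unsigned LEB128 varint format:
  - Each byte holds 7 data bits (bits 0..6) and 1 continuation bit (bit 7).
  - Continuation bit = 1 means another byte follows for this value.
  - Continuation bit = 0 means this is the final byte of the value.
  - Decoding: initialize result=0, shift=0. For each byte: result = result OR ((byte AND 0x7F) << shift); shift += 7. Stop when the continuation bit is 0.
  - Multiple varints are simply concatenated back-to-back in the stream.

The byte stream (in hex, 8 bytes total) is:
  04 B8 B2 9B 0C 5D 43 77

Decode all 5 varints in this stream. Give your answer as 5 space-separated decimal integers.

Answer: 4 25614648 93 67 119

Derivation:
  byte[0]=0x04 cont=0 payload=0x04=4: acc |= 4<<0 -> acc=4 shift=7 [end]
Varint 1: bytes[0:1] = 04 -> value 4 (1 byte(s))
  byte[1]=0xB8 cont=1 payload=0x38=56: acc |= 56<<0 -> acc=56 shift=7
  byte[2]=0xB2 cont=1 payload=0x32=50: acc |= 50<<7 -> acc=6456 shift=14
  byte[3]=0x9B cont=1 payload=0x1B=27: acc |= 27<<14 -> acc=448824 shift=21
  byte[4]=0x0C cont=0 payload=0x0C=12: acc |= 12<<21 -> acc=25614648 shift=28 [end]
Varint 2: bytes[1:5] = B8 B2 9B 0C -> value 25614648 (4 byte(s))
  byte[5]=0x5D cont=0 payload=0x5D=93: acc |= 93<<0 -> acc=93 shift=7 [end]
Varint 3: bytes[5:6] = 5D -> value 93 (1 byte(s))
  byte[6]=0x43 cont=0 payload=0x43=67: acc |= 67<<0 -> acc=67 shift=7 [end]
Varint 4: bytes[6:7] = 43 -> value 67 (1 byte(s))
  byte[7]=0x77 cont=0 payload=0x77=119: acc |= 119<<0 -> acc=119 shift=7 [end]
Varint 5: bytes[7:8] = 77 -> value 119 (1 byte(s))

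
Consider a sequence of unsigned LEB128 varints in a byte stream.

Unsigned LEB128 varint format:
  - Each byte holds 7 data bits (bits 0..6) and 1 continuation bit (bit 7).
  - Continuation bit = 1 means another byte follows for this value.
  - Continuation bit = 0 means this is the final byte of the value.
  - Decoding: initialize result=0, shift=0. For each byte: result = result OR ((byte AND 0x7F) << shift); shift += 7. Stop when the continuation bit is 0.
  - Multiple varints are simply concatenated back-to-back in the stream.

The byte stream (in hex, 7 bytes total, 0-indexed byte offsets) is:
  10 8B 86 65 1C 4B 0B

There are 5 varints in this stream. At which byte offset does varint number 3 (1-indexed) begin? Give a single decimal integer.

  byte[0]=0x10 cont=0 payload=0x10=16: acc |= 16<<0 -> acc=16 shift=7 [end]
Varint 1: bytes[0:1] = 10 -> value 16 (1 byte(s))
  byte[1]=0x8B cont=1 payload=0x0B=11: acc |= 11<<0 -> acc=11 shift=7
  byte[2]=0x86 cont=1 payload=0x06=6: acc |= 6<<7 -> acc=779 shift=14
  byte[3]=0x65 cont=0 payload=0x65=101: acc |= 101<<14 -> acc=1655563 shift=21 [end]
Varint 2: bytes[1:4] = 8B 86 65 -> value 1655563 (3 byte(s))
  byte[4]=0x1C cont=0 payload=0x1C=28: acc |= 28<<0 -> acc=28 shift=7 [end]
Varint 3: bytes[4:5] = 1C -> value 28 (1 byte(s))
  byte[5]=0x4B cont=0 payload=0x4B=75: acc |= 75<<0 -> acc=75 shift=7 [end]
Varint 4: bytes[5:6] = 4B -> value 75 (1 byte(s))
  byte[6]=0x0B cont=0 payload=0x0B=11: acc |= 11<<0 -> acc=11 shift=7 [end]
Varint 5: bytes[6:7] = 0B -> value 11 (1 byte(s))

Answer: 4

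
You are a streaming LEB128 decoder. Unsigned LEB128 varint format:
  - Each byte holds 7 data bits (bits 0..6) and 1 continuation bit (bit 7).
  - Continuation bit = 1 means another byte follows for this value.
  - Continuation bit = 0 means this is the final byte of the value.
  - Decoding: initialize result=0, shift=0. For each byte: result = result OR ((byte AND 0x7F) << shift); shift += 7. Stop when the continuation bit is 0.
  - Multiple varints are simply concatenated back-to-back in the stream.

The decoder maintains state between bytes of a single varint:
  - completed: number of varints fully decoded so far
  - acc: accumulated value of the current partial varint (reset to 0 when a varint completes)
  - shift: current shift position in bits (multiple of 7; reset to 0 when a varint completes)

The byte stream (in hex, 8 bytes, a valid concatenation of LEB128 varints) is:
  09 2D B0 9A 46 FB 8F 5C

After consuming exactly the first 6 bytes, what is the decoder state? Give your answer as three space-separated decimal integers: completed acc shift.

Answer: 3 123 7

Derivation:
byte[0]=0x09 cont=0 payload=0x09: varint #1 complete (value=9); reset -> completed=1 acc=0 shift=0
byte[1]=0x2D cont=0 payload=0x2D: varint #2 complete (value=45); reset -> completed=2 acc=0 shift=0
byte[2]=0xB0 cont=1 payload=0x30: acc |= 48<<0 -> completed=2 acc=48 shift=7
byte[3]=0x9A cont=1 payload=0x1A: acc |= 26<<7 -> completed=2 acc=3376 shift=14
byte[4]=0x46 cont=0 payload=0x46: varint #3 complete (value=1150256); reset -> completed=3 acc=0 shift=0
byte[5]=0xFB cont=1 payload=0x7B: acc |= 123<<0 -> completed=3 acc=123 shift=7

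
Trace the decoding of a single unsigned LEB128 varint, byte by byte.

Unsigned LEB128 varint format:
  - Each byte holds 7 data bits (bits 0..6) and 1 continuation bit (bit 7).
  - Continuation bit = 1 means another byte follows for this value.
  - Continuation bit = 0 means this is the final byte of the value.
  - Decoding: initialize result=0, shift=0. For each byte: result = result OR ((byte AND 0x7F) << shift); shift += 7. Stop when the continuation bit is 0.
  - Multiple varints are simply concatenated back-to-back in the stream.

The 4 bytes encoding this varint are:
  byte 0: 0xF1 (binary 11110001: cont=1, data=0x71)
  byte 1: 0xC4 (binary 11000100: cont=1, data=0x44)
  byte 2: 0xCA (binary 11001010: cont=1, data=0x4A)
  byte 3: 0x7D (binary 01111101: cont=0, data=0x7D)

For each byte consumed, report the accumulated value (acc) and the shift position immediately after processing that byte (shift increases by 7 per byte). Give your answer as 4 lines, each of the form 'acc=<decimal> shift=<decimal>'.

Answer: acc=113 shift=7
acc=8817 shift=14
acc=1221233 shift=21
acc=263365233 shift=28

Derivation:
byte 0=0xF1: payload=0x71=113, contrib = 113<<0 = 113; acc -> 113, shift -> 7
byte 1=0xC4: payload=0x44=68, contrib = 68<<7 = 8704; acc -> 8817, shift -> 14
byte 2=0xCA: payload=0x4A=74, contrib = 74<<14 = 1212416; acc -> 1221233, shift -> 21
byte 3=0x7D: payload=0x7D=125, contrib = 125<<21 = 262144000; acc -> 263365233, shift -> 28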